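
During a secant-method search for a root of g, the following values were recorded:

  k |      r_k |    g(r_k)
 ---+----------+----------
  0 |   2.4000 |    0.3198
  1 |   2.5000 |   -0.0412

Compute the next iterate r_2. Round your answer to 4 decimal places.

2.4886

r_2 = 2.5000 − (-0.0412)·(2.5000 − 2.4000) / (-0.0412 − 0.3198)
   = 2.5000 − (-0.004120)/(-0.361000) = 2.488587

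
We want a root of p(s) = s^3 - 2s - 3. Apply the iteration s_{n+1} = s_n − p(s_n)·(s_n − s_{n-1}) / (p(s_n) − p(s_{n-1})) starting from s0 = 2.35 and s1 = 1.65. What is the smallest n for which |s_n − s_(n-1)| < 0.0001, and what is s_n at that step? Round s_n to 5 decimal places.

p(2.35) = 5.2778750, p(1.65) = -1.8078750
s2 = 1.6500000 − (-1.8078750)·(-0.7000000)/(-7.0857500) = 1.8285997;  |Δ| = 0.1785997
p(1.8285997) = -0.5427704
s3 = 1.8285997 − (-0.5427704)·(0.1785997)/(1.2651046) = 1.9052246;  |Δ| = 0.0766250
p(1.9052246) = 0.1052892
s4 = 1.9052246 − 0.1052892·(0.0766250)/(0.6480596) = 1.8927755;  |Δ| = 0.0124491
p(1.8927755) = -0.0044953
s5 = 1.8927755 − (-0.0044953)·(-0.0124491)/(-0.1097845) = 1.8932852;  |Δ| = 0.0005097
p(1.8932852) = -0.0000346
s6 = 1.8932852 − (-0.0000346)·(0.0005097)/(0.0044606) = 1.8932892;  |Δ| = 0.0000040
|s6 − s5| = 0.0000040 < 0.0001

n = 6, s_n = 1.89329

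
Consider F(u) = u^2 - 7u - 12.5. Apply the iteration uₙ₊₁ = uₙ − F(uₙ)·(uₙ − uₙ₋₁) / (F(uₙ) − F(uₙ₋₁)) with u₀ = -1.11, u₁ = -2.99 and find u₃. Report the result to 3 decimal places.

F(-1.11) = -3.49790, F(-2.99) = 17.37010
u₂ = -2.99000 − 17.37010·(-2.99000 − (-1.11000)) / (17.37010 − (-3.49790)) = -2.99000 − (-32.65579)/(20.86800) = -1.42513
F(-1.42513) = -0.49313
u₃ = -1.42513 − (-0.49313)·(-1.42513 − (-2.99000)) / (-0.49313 − 17.37010) = -1.42513 − (-0.77169)/(-17.86323) = -1.46833

-1.468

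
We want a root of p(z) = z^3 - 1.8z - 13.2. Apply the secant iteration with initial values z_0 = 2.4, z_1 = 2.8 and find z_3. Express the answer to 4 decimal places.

2.6151

p(2.4) = -3.696000, p(2.8) = 3.712000
z_2 = 2.800000 − 3.712000·(2.800000 − 2.400000) / (3.712000 − (-3.696000)) = 2.800000 − (1.484800)/(7.408000) = 2.599568
p(2.599568) = -0.311981
z_3 = 2.599568 − (-0.311981)·(2.599568 − 2.800000) / (-0.311981 − 3.712000) = 2.599568 − (0.062531)/(-4.023981) = 2.615108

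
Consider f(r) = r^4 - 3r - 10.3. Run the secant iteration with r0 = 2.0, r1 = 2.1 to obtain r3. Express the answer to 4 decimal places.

f(2.0) = -0.300000, f(2.1) = 2.848100
r2 = 2.100000 − 2.848100·(2.100000 − 2.000000) / (2.848100 − (-0.300000)) = 2.100000 − (0.284810)/(3.148100) = 2.009530
f(2.009530) = -0.021456
r3 = 2.009530 − (-0.021456)·(2.009530 − 2.100000) / (-0.021456 − 2.848100) = 2.009530 − (0.001941)/(-2.869556) = 2.010206

2.0102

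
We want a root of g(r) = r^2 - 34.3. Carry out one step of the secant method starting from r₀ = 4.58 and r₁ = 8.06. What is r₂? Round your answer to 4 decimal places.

5.6341

g(4.58) = -13.323600, g(8.06) = 30.663600
r₂ = 8.060000 − 30.663600·(8.060000 − 4.580000) / (30.663600 − (-13.323600)) = 8.060000 − (106.709328)/(43.987200) = 5.634082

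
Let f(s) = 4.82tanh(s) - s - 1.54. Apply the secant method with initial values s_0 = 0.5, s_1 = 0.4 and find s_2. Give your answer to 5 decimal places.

f(0.5) = 0.1874047, f(0.4) = -0.1086460
s_2 = 0.4000000 − (-0.1086460)·(0.4000000 − 0.5000000) / (-0.1086460 − 0.1874047) = 0.4000000 − (0.0108646)/(-0.2960507) = 0.4366984

0.43670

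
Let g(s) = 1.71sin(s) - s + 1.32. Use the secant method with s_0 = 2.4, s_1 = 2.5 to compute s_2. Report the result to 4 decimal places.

2.4324

g(2.4) = 0.075042, g(2.5) = -0.156613
s_2 = 2.500000 − (-0.156613)·(2.500000 − 2.400000) / (-0.156613 − 0.075042) = 2.500000 − (-0.015661)/(-0.231655) = 2.432394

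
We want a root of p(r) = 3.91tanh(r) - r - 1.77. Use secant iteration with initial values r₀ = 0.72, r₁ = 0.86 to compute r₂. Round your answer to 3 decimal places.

p(0.72) = -0.07788, p(0.86) = 0.09237
r₂ = 0.86000 − 0.09237·(0.86000 − 0.72000) / (0.09237 − (-0.07788)) = 0.86000 − (0.01293)/(0.17025) = 0.78405

0.784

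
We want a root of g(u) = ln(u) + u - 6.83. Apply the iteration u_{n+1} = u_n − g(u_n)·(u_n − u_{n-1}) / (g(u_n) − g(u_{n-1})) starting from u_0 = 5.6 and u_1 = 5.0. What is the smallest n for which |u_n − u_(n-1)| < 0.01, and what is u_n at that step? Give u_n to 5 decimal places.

g(5.6) = 0.4927666, g(5.0) = -0.2205621
u_2 = 5.0000000 − (-0.2205621)·(-0.6000000)/(-0.7133287) = 5.1855207;  |Δ| = 0.1855207
g(5.1855207) = 0.0013910
u_3 = 5.1855207 − 0.0013910·(0.1855207)/(0.2219531) = 5.1843581;  |Δ| = 0.0011627
|u_3 − u_2| = 0.0011627 < 0.01

n = 3, u_n = 5.18436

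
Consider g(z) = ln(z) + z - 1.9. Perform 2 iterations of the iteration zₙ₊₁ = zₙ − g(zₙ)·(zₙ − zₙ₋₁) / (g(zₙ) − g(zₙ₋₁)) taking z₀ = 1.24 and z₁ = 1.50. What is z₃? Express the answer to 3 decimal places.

1.497

g(1.24) = -0.44489, g(1.50) = 0.00547
z₂ = 1.50000 − 0.00547·(1.50000 − 1.24000) / (0.00547 − (-0.44489)) = 1.50000 − (0.00142)/(0.45035) = 1.49684
g(1.49684) = 0.00020
z₃ = 1.49684 − 0.00020·(1.49684 − 1.50000) / (0.00020 − 0.00547) = 1.49684 − (0.00000)/(-0.00526) = 1.49672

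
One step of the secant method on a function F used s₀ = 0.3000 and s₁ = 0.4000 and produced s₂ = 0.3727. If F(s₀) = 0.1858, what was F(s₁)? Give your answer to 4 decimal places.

-0.0698

The secant line through (0.3000, 0.1858) and (0.4000, F(s₁)) crosses zero at s₂ = 0.3727.
So (0.3000, 0.1858), (0.4000, F(s₁)), (0.3727, 0) are collinear:
F(s₁) = 0.1858 · (0.4000 − 0.3727) / (0.3000 − 0.3727) = 0.1858 · (0.027300)/(-0.072700) = -0.069771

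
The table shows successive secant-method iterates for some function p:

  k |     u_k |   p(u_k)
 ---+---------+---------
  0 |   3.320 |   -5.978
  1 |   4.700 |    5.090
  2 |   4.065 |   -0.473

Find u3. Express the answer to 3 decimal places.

u3 = 4.065 − (-0.473)·(4.065 − 4.700) / (-0.473 − 5.090)
   = 4.065 − (0.30035)/(-5.56300) = 4.11899

4.119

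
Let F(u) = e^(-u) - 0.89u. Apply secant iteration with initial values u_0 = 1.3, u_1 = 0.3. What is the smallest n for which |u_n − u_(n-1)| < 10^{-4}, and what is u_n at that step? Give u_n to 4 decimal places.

F(1.3) = -0.884468, F(0.3) = 0.473818
u_2 = 0.300000 − 0.473818·(-1.000000)/(1.358286) = 0.648835;  |Δ| = 0.348835
F(0.648835) = -0.054809
u_3 = 0.648835 − (-0.054809)·(0.348835)/(-0.528627) = 0.612667;  |Δ| = 0.036168
F(0.612667) = -0.003370
u_4 = 0.612667 − (-0.003370)·(-0.036168)/(0.051439) = 0.610298;  |Δ| = 0.002370
F(0.610298) = 0.000024
u_5 = 0.610298 − 0.000024·(-0.002370)/(0.003395) = 0.610315;  |Δ| = 0.000017
|u_5 − u_4| = 0.000017 < 10^{-4}

n = 5, u_n = 0.6103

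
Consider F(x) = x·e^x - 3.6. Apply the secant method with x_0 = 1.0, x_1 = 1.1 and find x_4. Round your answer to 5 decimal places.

F(1.0) = -0.8817182, F(1.1) = -0.2954174
x_2 = 1.1000000 − (-0.2954174)·(1.1000000 − 1.0000000) / (-0.2954174 − (-0.8817182)) = 1.1000000 − (-0.0295417)/(0.5863008) = 1.1503867
F(1.1503867) = 0.0345480
x_3 = 1.1503867 − 0.0345480·(1.1503867 − 1.1000000) / (0.0345480 − (-0.2954174)) = 1.1503867 − (0.0017408)/(0.3299654) = 1.1451111
F(1.1451111) = -0.0011559
x_4 = 1.1451111 − (-0.0011559)·(1.1451111 − 1.1503867) / (-0.0011559 − 0.0345480) = 1.1451111 − (0.0000061)/(-0.0357039) = 1.1452819

1.14528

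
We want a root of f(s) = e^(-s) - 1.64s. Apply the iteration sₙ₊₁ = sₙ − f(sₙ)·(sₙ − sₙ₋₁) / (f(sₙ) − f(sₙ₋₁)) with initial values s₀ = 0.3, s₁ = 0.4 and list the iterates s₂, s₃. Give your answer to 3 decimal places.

f(0.3) = 0.24882, f(0.4) = 0.01432
s₂ = 0.40000 − 0.01432·(0.40000 − 0.30000) / (0.01432 − 0.24882) = 0.40000 − (0.00143)/(-0.23450) = 0.40611
f(0.40611) = 0.00022
s₃ = 0.40611 − 0.00022·(0.40611 − 0.40000) / (0.00022 − 0.01432) = 0.40611 − (0.00000)/(-0.01410) = 0.40620

0.406, 0.406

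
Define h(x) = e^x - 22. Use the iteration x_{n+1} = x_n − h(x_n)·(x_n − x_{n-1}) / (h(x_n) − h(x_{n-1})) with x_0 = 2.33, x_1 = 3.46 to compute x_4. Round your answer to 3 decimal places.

h(2.33) = -11.72206, h(3.46) = 9.81698
x_2 = 3.46000 − 9.81698·(3.46000 − 2.33000) / (9.81698 − (-11.72206)) = 3.46000 − (11.09318)/(21.53903) = 2.94497
h(2.94497) = -2.98985
x_3 = 2.94497 − (-2.98985)·(2.94497 − 3.46000) / (-2.98985 − 9.81698) = 2.94497 − (1.53985)/(-12.80683) = 3.06521
h(3.06521) = -0.56104
x_4 = 3.06521 − (-0.56104)·(3.06521 − 2.94497) / (-0.56104 − (-2.98985)) = 3.06521 − (-0.06746)/(2.42881) = 3.09298

3.093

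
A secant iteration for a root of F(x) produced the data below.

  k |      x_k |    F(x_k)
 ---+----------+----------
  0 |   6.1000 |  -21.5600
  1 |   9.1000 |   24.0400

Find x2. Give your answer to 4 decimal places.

7.5184

x2 = 9.1000 − 24.0400·(9.1000 − 6.1000) / (24.0400 − (-21.5600))
   = 9.1000 − (72.120000)/(45.600000) = 7.518421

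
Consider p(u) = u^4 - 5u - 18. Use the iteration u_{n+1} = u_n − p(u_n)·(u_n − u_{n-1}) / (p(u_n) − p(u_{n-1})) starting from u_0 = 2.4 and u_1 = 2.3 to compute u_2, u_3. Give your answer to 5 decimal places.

2.33230, 2.33391

p(2.4) = 3.1776000, p(2.3) = -1.5159000
u_2 = 2.3000000 − (-1.5159000)·(2.3000000 − 2.4000000) / (-1.5159000 − 3.1776000) = 2.3000000 − (0.1515900)/(-4.6935000) = 2.3322979
p(2.3322979) = -0.0720964
u_3 = 2.3322979 − (-0.0720964)·(2.3322979 − 2.3000000) / (-0.0720964 − (-1.5159000)) = 2.3322979 − (-0.0023286)/(1.4438036) = 2.3339107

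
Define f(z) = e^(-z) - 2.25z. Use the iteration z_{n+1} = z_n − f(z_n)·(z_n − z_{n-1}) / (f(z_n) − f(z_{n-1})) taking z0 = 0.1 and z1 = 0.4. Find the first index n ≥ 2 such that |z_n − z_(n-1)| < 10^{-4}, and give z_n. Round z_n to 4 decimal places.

n = 4, z_n = 0.3221

f(0.1) = 0.679837, f(0.4) = -0.229680
z2 = 0.400000 − (-0.229680)·(0.300000)/(-0.909517) = 0.324241;  |Δ| = 0.075759
f(0.324241) = -0.006467
z3 = 0.324241 − (-0.006467)·(-0.075759)/(0.223213) = 0.322046;  |Δ| = 0.002195
f(0.322046) = 0.000060
z4 = 0.322046 − 0.000060·(-0.002195)/(0.006527) = 0.322067;  |Δ| = 0.000020
|z4 − z3| = 0.000020 < 10^{-4}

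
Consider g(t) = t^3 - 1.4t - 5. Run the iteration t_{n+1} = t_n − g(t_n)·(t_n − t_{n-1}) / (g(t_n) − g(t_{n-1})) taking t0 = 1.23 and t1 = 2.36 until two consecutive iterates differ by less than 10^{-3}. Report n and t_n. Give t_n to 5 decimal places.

n = 6, t_n = 1.98093

g(1.23) = -4.8611330, g(2.36) = 4.8402560
t2 = 2.3600000 − 4.8402560·(1.1300000)/(9.7013890) = 1.7962159;  |Δ| = 0.5637841
g(1.7962159) = -1.7194068
t3 = 1.7962159 − (-1.7194068)·(-0.5637841)/(-6.5596628) = 1.9439939;  |Δ| = 0.1477781
g(1.9439939) = -0.3750200
t4 = 1.9439939 − (-0.3750200)·(0.1477781)/(1.3443868) = 1.9852170;  |Δ| = 0.0412231
g(1.9852170) = 0.0446080
t5 = 1.9852170 − 0.0446080·(0.0412231)/(0.4196280) = 1.9808348;  |Δ| = 0.0043822
g(1.9808348) = -0.0009541
t6 = 1.9808348 − (-0.0009541)·(-0.0043822)/(-0.0455621) = 1.9809266;  |Δ| = 0.0000918
|t6 − t5| = 0.0000918 < 10^{-3}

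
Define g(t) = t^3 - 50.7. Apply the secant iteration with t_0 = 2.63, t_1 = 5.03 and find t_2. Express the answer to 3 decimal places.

g(2.63) = -32.50855, g(5.03) = 76.56353
t_2 = 5.03000 − 76.56353·(5.03000 − 2.63000) / (76.56353 − (-32.50855)) = 5.03000 − (183.75246)/(109.07208) = 3.34531

3.345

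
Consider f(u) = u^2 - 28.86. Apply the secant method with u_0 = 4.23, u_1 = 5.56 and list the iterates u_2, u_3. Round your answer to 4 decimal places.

5.3502, 5.3718

f(4.23) = -10.967100, f(5.56) = 2.053600
u_2 = 5.560000 − 2.053600·(5.560000 − 4.230000) / (2.053600 − (-10.967100)) = 5.560000 − (2.731288)/(13.020700) = 5.350235
f(5.350235) = -0.234986
u_3 = 5.350235 − (-0.234986)·(5.350235 − 5.560000) / (-0.234986 − 2.053600) = 5.350235 − (0.049292)/(-2.288586) = 5.371773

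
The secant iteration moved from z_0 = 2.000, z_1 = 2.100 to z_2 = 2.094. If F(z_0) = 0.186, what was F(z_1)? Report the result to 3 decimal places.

-0.012

The secant line through (2.000, 0.186) and (2.100, F(z_1)) crosses zero at z_2 = 2.094.
So (2.000, 0.186), (2.100, F(z_1)), (2.094, 0) are collinear:
F(z_1) = 0.186 · (2.100 − 2.094) / (2.000 − 2.094) = 0.186 · (0.00600)/(-0.09400) = -0.01187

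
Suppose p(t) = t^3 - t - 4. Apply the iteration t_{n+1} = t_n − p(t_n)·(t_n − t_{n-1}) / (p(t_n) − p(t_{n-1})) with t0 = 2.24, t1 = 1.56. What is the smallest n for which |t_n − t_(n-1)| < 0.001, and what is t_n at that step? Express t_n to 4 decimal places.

n = 5, t_n = 1.7963

p(2.24) = 4.999424, p(1.56) = -1.763584
t2 = 1.560000 − (-1.763584)·(-0.680000)/(-6.763008) = 1.737323;  |Δ| = 0.177323
p(1.737323) = -0.493576
t3 = 1.737323 − (-0.493576)·(0.177323)/(1.270008) = 1.806238;  |Δ| = 0.068915
p(1.806238) = 0.086605
t4 = 1.806238 − 0.086605·(0.068915)/(0.580181) = 1.795951;  |Δ| = 0.010287
p(1.795951) = -0.003220
t5 = 1.795951 − (-0.003220)·(-0.010287)/(-0.089825) = 1.796320;  |Δ| = 0.000369
|t5 − t4| = 0.000369 < 0.001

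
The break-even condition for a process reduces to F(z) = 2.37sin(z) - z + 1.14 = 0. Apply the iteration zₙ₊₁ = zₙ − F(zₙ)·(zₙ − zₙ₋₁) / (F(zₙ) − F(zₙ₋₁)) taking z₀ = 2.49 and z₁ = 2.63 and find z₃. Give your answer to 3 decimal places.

F(2.49) = 0.08729, F(2.63) = -0.32973
z₂ = 2.63000 − (-0.32973)·(2.63000 − 2.49000) / (-0.32973 − 0.08729) = 2.63000 − (-0.04616)/(-0.41702) = 2.51931
F(2.51931) = 0.00215
z₃ = 2.51931 − 0.00215·(2.51931 − 2.63000) / (0.00215 − (-0.32973)) = 2.51931 − (-0.00024)/(0.33188) = 2.52002

2.520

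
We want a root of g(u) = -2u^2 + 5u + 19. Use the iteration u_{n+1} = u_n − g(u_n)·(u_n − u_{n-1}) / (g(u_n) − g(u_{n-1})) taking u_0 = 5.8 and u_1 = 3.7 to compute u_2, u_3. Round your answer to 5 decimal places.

g(5.8) = -19.2800000, g(3.7) = 10.1200000
u_2 = 3.7000000 − 10.1200000·(3.7000000 − 5.8000000) / (10.1200000 − (-19.2800000)) = 3.7000000 − (-21.2520000)/(29.4000000) = 4.4228571
g(4.4228571) = 1.9909551
u_3 = 4.4228571 − 1.9909551·(4.4228571 − 3.7000000) / (1.9909551 − 10.1200000) = 4.4228571 − (1.4391761)/(-8.1290449) = 4.5998984

4.42286, 4.59990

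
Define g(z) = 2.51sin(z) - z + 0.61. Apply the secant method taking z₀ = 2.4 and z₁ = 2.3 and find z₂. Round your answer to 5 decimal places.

g(2.4) = -0.0945874, g(2.3) = 0.1817201
z₂ = 2.3000000 − 0.1817201·(2.3000000 − 2.4000000) / (0.1817201 − (-0.0945874)) = 2.3000000 − (-0.0181720)/(0.2763075) = 2.3657673

2.36577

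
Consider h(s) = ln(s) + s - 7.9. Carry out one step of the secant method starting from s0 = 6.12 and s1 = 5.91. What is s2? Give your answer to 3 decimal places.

h(6.12) = 0.03156, h(5.91) = -0.21335
s2 = 5.91000 − (-0.21335)·(5.91000 − 6.12000) / (-0.21335 − 0.03156) = 5.91000 − (0.04480)/(-0.24492) = 6.09294

6.093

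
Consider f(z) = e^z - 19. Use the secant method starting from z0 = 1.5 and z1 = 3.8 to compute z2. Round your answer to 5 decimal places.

f(1.5) = -14.5183109, f(3.8) = 25.7011845
z2 = 3.8000000 − 25.7011845·(3.8000000 − 1.5000000) / (25.7011845 − (-14.5183109)) = 3.8000000 − (59.1127243)/(40.2194954) = 2.3302470

2.33025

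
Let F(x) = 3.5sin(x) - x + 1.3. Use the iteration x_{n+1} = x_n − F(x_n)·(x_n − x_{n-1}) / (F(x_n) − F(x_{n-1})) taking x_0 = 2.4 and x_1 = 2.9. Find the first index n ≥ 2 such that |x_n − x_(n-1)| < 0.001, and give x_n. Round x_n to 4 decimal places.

F(2.4) = 1.264121, F(2.9) = -0.762627
x_2 = 2.900000 − (-0.762627)·(0.500000)/(-2.026748) = 2.711859;  |Δ| = 0.188141
F(2.711859) = 0.046340
x_3 = 2.711859 − 0.046340·(-0.188141)/(0.808967) = 2.722637;  |Δ| = 0.010777
F(2.722637) = 0.001188
x_4 = 2.722637 − 0.001188·(0.010777)/(-0.045152) = 2.722920;  |Δ| = 0.000284
|x_4 − x_3| = 0.000284 < 0.001

n = 4, x_n = 2.7229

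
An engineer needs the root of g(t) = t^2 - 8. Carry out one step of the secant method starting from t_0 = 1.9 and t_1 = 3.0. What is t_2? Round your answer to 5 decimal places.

2.79592

g(1.9) = -4.3900000, g(3.0) = 1.0000000
t_2 = 3.0000000 − 1.0000000·(3.0000000 − 1.9000000) / (1.0000000 − (-4.3900000)) = 3.0000000 − (1.1000000)/(5.3900000) = 2.7959184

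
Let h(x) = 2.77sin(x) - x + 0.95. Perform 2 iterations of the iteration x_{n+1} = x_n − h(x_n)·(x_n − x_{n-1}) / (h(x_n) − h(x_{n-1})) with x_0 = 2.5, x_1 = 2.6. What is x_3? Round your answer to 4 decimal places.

2.5332

h(2.5) = 0.107768, h(2.6) = -0.222061
x_2 = 2.600000 − (-0.222061)·(2.600000 − 2.500000) / (-0.222061 − 0.107768) = 2.600000 − (-0.022206)/(-0.329829) = 2.532674
h(2.532674) = 0.001713
x_3 = 2.532674 − 0.001713·(2.532674 − 2.600000) / (0.001713 − (-0.222061)) = 2.532674 − (-0.000115)/(0.223775) = 2.533189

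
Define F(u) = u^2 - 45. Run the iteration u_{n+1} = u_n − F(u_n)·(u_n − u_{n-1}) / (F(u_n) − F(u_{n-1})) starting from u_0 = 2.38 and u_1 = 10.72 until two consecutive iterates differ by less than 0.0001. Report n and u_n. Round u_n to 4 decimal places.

F(2.38) = -39.335600, F(10.72) = 69.918400
u_2 = 10.720000 − 69.918400·(8.340000)/(109.254000) = 5.382718;  |Δ| = 5.337282
F(5.382718) = -16.026352
u_3 = 5.382718 − (-16.026352)·(-5.337282)/(-85.944752) = 6.377975;  |Δ| = 0.995258
F(6.377975) = -4.321433
u_4 = 6.377975 − (-4.321433)·(0.995258)/(11.704919) = 6.745422;  |Δ| = 0.367447
F(6.745422) = 0.500722
u_5 = 6.745422 − 0.500722·(0.367447)/(4.822155) = 6.707267;  |Δ| = 0.038155
F(6.707267) = -0.012564
u_6 = 6.707267 − (-0.012564)·(-0.038155)/(-0.513286) = 6.708201;  |Δ| = 0.000934
F(6.708201) = -0.000035
u_7 = 6.708201 − (-0.000035)·(0.000934)/(0.012529) = 6.708204;  |Δ| = 0.000003
|u_7 − u_6| = 0.000003 < 0.0001

n = 7, u_n = 6.7082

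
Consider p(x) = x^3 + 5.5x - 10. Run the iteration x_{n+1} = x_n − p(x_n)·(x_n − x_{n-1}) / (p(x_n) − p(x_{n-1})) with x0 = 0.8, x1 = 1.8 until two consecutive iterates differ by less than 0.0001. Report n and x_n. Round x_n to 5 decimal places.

p(0.8) = -5.0880000, p(1.8) = 5.7320000
x2 = 1.8000000 − 5.7320000·(1.0000000)/(10.8200000) = 1.2702403;  |Δ| = 0.5297597
p(1.2702403) = -0.9641324
x3 = 1.2702403 − (-0.9641324)·(-0.5297597)/(-6.6961324) = 1.3465169;  |Δ| = 0.0762766
p(1.3465169) = -0.1527764
x4 = 1.3465169 − (-0.1527764)·(0.0762766)/(0.8113561) = 1.3608796;  |Δ| = 0.0143627
p(1.3608796) = 0.0051782
x5 = 1.3608796 − 0.0051782·(0.0143627)/(0.1579546) = 1.3604088;  |Δ| = 0.0004708
p(1.3604088) = -0.0000266
x6 = 1.3604088 − (-0.0000266)·(-0.0004708)/(-0.0052048) = 1.3604112;  |Δ| = 0.0000024
|x6 − x5| = 0.0000024 < 0.0001

n = 6, x_n = 1.36041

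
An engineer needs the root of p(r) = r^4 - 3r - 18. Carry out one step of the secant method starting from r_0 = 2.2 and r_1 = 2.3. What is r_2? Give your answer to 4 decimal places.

p(2.2) = -1.174400, p(2.3) = 3.084100
r_2 = 2.300000 − 3.084100·(2.300000 − 2.200000) / (3.084100 − (-1.174400)) = 2.300000 − (0.308410)/(4.258500) = 2.227578

2.2276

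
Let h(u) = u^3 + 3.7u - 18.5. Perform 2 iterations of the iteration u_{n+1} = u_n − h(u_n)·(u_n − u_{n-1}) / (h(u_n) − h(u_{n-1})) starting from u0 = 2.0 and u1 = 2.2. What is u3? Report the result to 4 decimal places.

h(2.0) = -3.100000, h(2.2) = 0.288000
u2 = 2.200000 − 0.288000·(2.200000 − 2.000000) / (0.288000 − (-3.100000)) = 2.200000 − (0.057600)/(3.388000) = 2.182999
h(2.182999) = -0.019859
u3 = 2.182999 − (-0.019859)·(2.182999 − 2.200000) / (-0.019859 − 0.288000) = 2.182999 − (0.000338)/(-0.307859) = 2.184095

2.1841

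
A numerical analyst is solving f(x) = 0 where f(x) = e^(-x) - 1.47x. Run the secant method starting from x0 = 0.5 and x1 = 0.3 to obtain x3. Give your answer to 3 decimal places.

f(0.5) = -0.12847, f(0.3) = 0.29982
x2 = 0.30000 − 0.29982·(0.30000 − 0.50000) / (0.29982 − (-0.12847)) = 0.30000 − (-0.05996)/(0.42829) = 0.44001
f(0.44001) = -0.00278
x3 = 0.44001 − (-0.00278)·(0.44001 − 0.30000) / (-0.00278 − 0.29982) = 0.44001 − (-0.00039)/(-0.30260) = 0.43872

0.439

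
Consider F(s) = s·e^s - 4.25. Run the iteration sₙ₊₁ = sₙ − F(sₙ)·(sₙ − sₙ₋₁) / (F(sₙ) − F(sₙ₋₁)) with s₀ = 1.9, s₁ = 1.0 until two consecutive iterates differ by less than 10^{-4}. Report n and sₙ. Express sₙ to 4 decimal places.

n = 6, sₙ = 1.2355

F(1.9) = 8.453199, F(1.0) = -1.531718
s₂ = 1.000000 − (-1.531718)·(-0.900000)/(-9.984918) = 1.138063;  |Δ| = 0.138063
F(1.138063) = -0.698428
s₃ = 1.138063 − (-0.698428)·(0.138063)/(0.833291) = 1.253781;  |Δ| = 0.115718
F(1.253781) = 0.142704
s₄ = 1.253781 − 0.142704·(0.115718)/(0.841131) = 1.234149;  |Δ| = 0.019632
F(1.234149) = -0.010141
s₅ = 1.234149 − (-0.010141)·(-0.019632)/(-0.152845) = 1.235451;  |Δ| = 0.001303
F(1.235451) = -0.000134
s₆ = 1.235451 − (-0.000134)·(0.001303)/(0.010007) = 1.235469;  |Δ| = 0.000017
|s₆ − s₅| = 0.000017 < 10^{-4}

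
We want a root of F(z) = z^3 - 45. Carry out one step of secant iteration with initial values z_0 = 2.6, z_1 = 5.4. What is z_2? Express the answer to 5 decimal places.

3.14892

F(2.6) = -27.4240000, F(5.4) = 112.4640000
z_2 = 5.4000000 − 112.4640000·(5.4000000 − 2.6000000) / (112.4640000 − (-27.4240000)) = 5.4000000 − (314.8992000)/(139.8880000) = 3.1489191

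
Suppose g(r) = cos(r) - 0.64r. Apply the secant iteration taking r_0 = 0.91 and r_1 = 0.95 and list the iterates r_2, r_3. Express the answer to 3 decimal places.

g(0.91) = 0.03135, g(0.95) = -0.02632
r_2 = 0.95000 − (-0.02632)·(0.95000 − 0.91000) / (-0.02632 − 0.03135) = 0.95000 − (-0.00105)/(-0.05766) = 0.93174
g(0.93174) = 0.00012
r_3 = 0.93174 − 0.00012·(0.93174 − 0.95000) / (0.00012 − (-0.02632)) = 0.93174 − (0.00000)/(0.02644) = 0.93183

0.932, 0.932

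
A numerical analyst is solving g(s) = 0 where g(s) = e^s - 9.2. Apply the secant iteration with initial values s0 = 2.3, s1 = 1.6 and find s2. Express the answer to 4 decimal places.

2.1921

g(2.3) = 0.774182, g(1.6) = -4.246968
s2 = 1.600000 − (-4.246968)·(1.600000 − 2.300000) / (-4.246968 − 0.774182) = 1.600000 − (2.972877)/(-5.021150) = 2.192071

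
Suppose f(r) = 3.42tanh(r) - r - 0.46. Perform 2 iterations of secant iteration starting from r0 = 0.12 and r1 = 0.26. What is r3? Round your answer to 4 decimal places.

0.1934

f(0.12) = -0.171559, f(0.26) = 0.149691
r2 = 0.260000 − 0.149691·(0.260000 − 0.120000) / (0.149691 − (-0.171559)) = 0.260000 − (0.020957)/(0.321249) = 0.194765
f(0.194765) = 0.003035
r3 = 0.194765 − 0.003035·(0.194765 − 0.260000) / (0.003035 − 0.149691) = 0.194765 − (-0.000198)/(-0.146656) = 0.193415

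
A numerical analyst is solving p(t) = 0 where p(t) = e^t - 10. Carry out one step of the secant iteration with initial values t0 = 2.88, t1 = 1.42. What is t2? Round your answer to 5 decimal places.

p(2.88) = 7.8142732, p(1.42) = -5.8628796
t2 = 1.4200000 − (-5.8628796)·(1.4200000 − 2.8800000) / (-5.8628796 − 7.8142732) = 1.4200000 − (8.5598042)/(-13.6771527) = 2.0458469

2.04585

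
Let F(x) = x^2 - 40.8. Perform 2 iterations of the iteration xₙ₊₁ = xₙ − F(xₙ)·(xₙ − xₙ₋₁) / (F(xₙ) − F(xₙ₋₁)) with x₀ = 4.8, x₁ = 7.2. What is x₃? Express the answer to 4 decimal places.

F(4.8) = -17.760000, F(7.2) = 11.040000
x₂ = 7.200000 − 11.040000·(7.200000 − 4.800000) / (11.040000 − (-17.760000)) = 7.200000 − (26.496000)/(28.800000) = 6.280000
F(6.280000) = -1.361600
x₃ = 6.280000 − (-1.361600)·(6.280000 − 7.200000) / (-1.361600 − 11.040000) = 6.280000 − (1.252672)/(-12.401600) = 6.381009

6.3810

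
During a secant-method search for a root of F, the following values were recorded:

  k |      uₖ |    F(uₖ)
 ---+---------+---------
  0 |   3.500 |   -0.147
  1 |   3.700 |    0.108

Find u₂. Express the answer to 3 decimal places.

u₂ = 3.700 − 0.108·(3.700 − 3.500) / (0.108 − (-0.147))
   = 3.700 − (0.02160)/(0.25500) = 3.61529

3.615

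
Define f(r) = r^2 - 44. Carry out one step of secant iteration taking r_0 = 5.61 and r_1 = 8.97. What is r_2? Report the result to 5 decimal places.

f(5.61) = -12.5279000, f(8.97) = 36.4609000
r_2 = 8.9700000 − 36.4609000·(8.9700000 − 5.6100000) / (36.4609000 − (-12.5279000)) = 8.9700000 − (122.5086240)/(48.9888000) = 6.4692524

6.46925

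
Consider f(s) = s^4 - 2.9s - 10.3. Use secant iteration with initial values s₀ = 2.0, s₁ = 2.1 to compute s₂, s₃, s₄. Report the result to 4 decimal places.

2.0032, 2.0034, 2.0034

f(2.0) = -0.100000, f(2.1) = 3.058100
s₂ = 2.100000 − 3.058100·(2.100000 − 2.000000) / (3.058100 − (-0.100000)) = 2.100000 − (0.305810)/(3.158100) = 2.003166
f(2.003166) = -0.007615
s₃ = 2.003166 − (-0.007615)·(2.003166 − 2.100000) / (-0.007615 − 3.058100) = 2.003166 − (0.000737)/(-3.065715) = 2.003407
f(2.003407) = -0.000578
s₄ = 2.003407 − (-0.000578)·(2.003407 − 2.003166) / (-0.000578 − (-0.007615)) = 2.003407 − (0.000000)/(0.007037) = 2.003427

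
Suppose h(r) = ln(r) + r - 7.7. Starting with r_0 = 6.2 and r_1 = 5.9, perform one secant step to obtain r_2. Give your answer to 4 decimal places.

5.9215

h(6.2) = 0.324549, h(5.9) = -0.025048
r_2 = 5.900000 − (-0.025048)·(5.900000 − 6.200000) / (-0.025048 − 0.324549) = 5.900000 − (0.007514)/(-0.349597) = 5.921494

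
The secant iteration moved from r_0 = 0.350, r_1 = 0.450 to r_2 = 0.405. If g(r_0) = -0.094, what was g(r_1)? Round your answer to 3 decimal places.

The secant line through (0.350, -0.094) and (0.450, g(r_1)) crosses zero at r_2 = 0.405.
So (0.350, -0.094), (0.450, g(r_1)), (0.405, 0) are collinear:
g(r_1) = -0.094 · (0.450 − 0.405) / (0.350 − 0.405) = -0.094 · (0.04500)/(-0.05500) = 0.07691

0.077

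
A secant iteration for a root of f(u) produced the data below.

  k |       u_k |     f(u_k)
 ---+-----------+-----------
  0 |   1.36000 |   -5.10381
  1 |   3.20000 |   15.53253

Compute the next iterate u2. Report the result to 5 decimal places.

u2 = 3.20000 − 15.53253·(3.20000 − 1.36000) / (15.53253 − (-5.10381))
   = 3.20000 − (28.5798552)/(20.6363400) = 1.8150715

1.81507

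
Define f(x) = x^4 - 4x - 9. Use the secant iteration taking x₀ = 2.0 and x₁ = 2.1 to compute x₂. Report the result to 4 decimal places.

2.0328

f(2.0) = -1.000000, f(2.1) = 2.048100
x₂ = 2.100000 − 2.048100·(2.100000 − 2.000000) / (2.048100 − (-1.000000)) = 2.100000 − (0.204810)/(3.048100) = 2.032807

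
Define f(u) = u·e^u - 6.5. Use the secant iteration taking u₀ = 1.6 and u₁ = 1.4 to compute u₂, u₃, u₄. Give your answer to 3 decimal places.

f(1.6) = 1.42485, f(1.4) = -0.82272
u₂ = 1.40000 − (-0.82272)·(1.40000 − 1.60000) / (-0.82272 − 1.42485) = 1.40000 − (0.16454)/(-2.24757) = 1.47321
f(1.47321) = -0.07207
u₃ = 1.47321 − (-0.07207)·(1.47321 − 1.40000) / (-0.07207 − (-0.82272)) = 1.47321 − (-0.00528)/(0.75065) = 1.48024
f(1.48024) = 0.00415
u₄ = 1.48024 − 0.00415·(1.48024 − 1.47321) / (0.00415 − (-0.07207)) = 1.48024 − (0.00003)/(0.07622) = 1.47986

1.473, 1.480, 1.480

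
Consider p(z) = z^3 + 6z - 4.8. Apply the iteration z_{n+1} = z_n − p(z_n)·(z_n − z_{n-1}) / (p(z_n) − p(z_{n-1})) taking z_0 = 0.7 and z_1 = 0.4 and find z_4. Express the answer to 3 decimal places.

p(0.7) = -0.25700, p(0.4) = -2.33600
z_2 = 0.40000 − (-2.33600)·(0.40000 − 0.70000) / (-2.33600 − (-0.25700)) = 0.40000 − (0.70080)/(-2.07900) = 0.73709
p(0.73709) = 0.02297
z_3 = 0.73709 − 0.02297·(0.73709 − 0.40000) / (0.02297 − (-2.33600)) = 0.73709 − (0.00774)/(2.35897) = 0.73380
p(0.73380) = -0.00205
z_4 = 0.73380 − (-0.00205)·(0.73380 − 0.73709) / (-0.00205 − 0.02297) = 0.73380 − (0.00001)/(-0.02501) = 0.73407

0.734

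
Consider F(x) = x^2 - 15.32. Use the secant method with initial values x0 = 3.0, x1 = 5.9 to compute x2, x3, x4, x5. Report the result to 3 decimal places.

3.710, 3.872, 3.915, 3.914

F(3.0) = -6.32000, F(5.9) = 19.49000
x2 = 5.90000 − 19.49000·(5.90000 − 3.00000) / (19.49000 − (-6.32000)) = 5.90000 − (56.52100)/(25.81000) = 3.71011
F(3.71011) = -1.55507
x3 = 3.71011 − (-1.55507)·(3.71011 − 5.90000) / (-1.55507 − 19.49000) = 3.71011 − (3.40542)/(-21.04507) = 3.87193
F(3.87193) = -0.32817
x4 = 3.87193 − (-0.32817)·(3.87193 − 3.71011) / (-0.32817 − (-1.55507)) = 3.87193 − (-0.05310)/(1.22689) = 3.91521
F(3.91521) = 0.00888
x5 = 3.91521 − 0.00888·(3.91521 − 3.87193) / (0.00888 − (-0.32817)) = 3.91521 − (0.00038)/(0.33705) = 3.91407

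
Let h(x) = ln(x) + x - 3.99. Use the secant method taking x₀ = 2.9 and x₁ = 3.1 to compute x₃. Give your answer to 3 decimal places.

h(2.9) = -0.02529, h(3.1) = 0.24140
x₂ = 3.10000 − 0.24140·(3.10000 − 2.90000) / (0.24140 − (-0.02529)) = 3.10000 − (0.04828)/(0.26669) = 2.91897
h(2.91897) = 0.00019
x₃ = 2.91897 − 0.00019·(2.91897 − 3.10000) / (0.00019 − 0.24140) = 2.91897 − (-0.00004)/(-0.24121) = 2.91882

2.919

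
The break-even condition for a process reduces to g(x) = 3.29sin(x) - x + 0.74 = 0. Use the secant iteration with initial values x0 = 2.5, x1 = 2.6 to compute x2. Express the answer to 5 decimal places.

g(2.5) = 0.2089734, g(2.6) = -0.1640005
x2 = 2.6000000 − (-0.1640005)·(2.6000000 − 2.5000000) / (-0.1640005 − 0.2089734) = 2.6000000 − (-0.0164000)/(-0.3729738) = 2.5560290

2.55603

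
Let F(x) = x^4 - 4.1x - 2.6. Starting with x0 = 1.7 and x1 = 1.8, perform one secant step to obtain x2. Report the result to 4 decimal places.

1.7702

F(1.7) = -1.217900, F(1.8) = 0.517600
x2 = 1.800000 − 0.517600·(1.800000 − 1.700000) / (0.517600 − (-1.217900)) = 1.800000 − (0.051760)/(1.735500) = 1.770176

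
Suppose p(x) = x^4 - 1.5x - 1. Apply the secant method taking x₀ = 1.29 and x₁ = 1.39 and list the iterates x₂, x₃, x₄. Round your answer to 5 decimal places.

1.31037, 1.31243, 1.31266

p(1.29) = -0.1657712, p(1.39) = 0.6480104
x₂ = 1.3900000 − 0.6480104·(1.3900000 − 1.2900000) / (0.6480104 − (-0.1657712)) = 1.3900000 − (0.0648010)/(0.8137816) = 1.3103705
p(1.3103705) = -0.0172236
x₃ = 1.3103705 − (-0.0172236)·(1.3103705 − 1.3900000) / (-0.0172236 − 0.6480104) = 1.3103705 − (0.0013715)/(-0.6652340) = 1.3124322
p(1.3124322) = -0.0017171
x₄ = 1.3124322 − (-0.0017171)·(1.3124322 − 1.3103705) / (-0.0017171 − (-0.0172236)) = 1.3124322 − (-0.0000035)/(0.0155065) = 1.3126605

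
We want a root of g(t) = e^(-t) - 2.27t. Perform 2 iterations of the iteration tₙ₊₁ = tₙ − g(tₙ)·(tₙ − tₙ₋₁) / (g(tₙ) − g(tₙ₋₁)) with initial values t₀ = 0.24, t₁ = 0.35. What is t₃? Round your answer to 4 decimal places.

g(0.24) = 0.241828, g(0.35) = -0.089812
t₂ = 0.350000 − (-0.089812)·(0.350000 − 0.240000) / (-0.089812 − 0.241828) = 0.350000 − (-0.009879)/(-0.331640) = 0.320211
g(0.320211) = -0.000882
t₃ = 0.320211 − (-0.000882)·(0.320211 − 0.350000) / (-0.000882 − (-0.089812)) = 0.320211 − (0.000026)/(0.088930) = 0.319915

0.3199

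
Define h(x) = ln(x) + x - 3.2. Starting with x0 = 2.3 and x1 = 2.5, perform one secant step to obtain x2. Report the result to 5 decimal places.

2.34735

h(2.3) = -0.0670909, h(2.5) = 0.2162907
x2 = 2.5000000 − 0.2162907·(2.5000000 − 2.3000000) / (0.2162907 − (-0.0670909)) = 2.5000000 − (0.0432581)/(0.2833816) = 2.3473502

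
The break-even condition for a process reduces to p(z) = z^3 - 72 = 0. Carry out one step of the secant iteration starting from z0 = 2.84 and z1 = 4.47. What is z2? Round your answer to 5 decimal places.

p(2.84) = -49.0936960, p(4.47) = 17.3146230
z2 = 4.4700000 − 17.3146230·(4.4700000 − 2.8400000) / (17.3146230 − (-49.0936960)) = 4.4700000 − (28.2228355)/(66.4083190) = 4.0450105

4.04501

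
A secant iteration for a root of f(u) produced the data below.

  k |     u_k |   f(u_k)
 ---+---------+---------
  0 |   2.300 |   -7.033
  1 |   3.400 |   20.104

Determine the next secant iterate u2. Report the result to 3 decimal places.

2.585

u2 = 3.400 − 20.104·(3.400 − 2.300) / (20.104 − (-7.033))
   = 3.400 − (22.11440)/(27.13700) = 2.58508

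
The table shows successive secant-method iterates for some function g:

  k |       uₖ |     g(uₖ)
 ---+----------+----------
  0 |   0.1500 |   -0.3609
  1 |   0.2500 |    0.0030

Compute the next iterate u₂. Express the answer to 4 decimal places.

0.2492

u₂ = 0.2500 − 0.0030·(0.2500 − 0.1500) / (0.0030 − (-0.3609))
   = 0.2500 − (0.000300)/(0.363900) = 0.249176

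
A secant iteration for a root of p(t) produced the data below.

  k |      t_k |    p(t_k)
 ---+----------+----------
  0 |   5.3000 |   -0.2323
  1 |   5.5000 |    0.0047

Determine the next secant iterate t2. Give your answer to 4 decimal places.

5.4960

t2 = 5.5000 − 0.0047·(5.5000 − 5.3000) / (0.0047 − (-0.2323))
   = 5.5000 − (0.000940)/(0.237000) = 5.496034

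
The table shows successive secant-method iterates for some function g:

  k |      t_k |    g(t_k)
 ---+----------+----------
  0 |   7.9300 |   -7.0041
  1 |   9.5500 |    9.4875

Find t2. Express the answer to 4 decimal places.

t2 = 9.5500 − 9.4875·(9.5500 − 7.9300) / (9.4875 − (-7.0041))
   = 9.5500 − (15.369750)/(16.491600) = 8.618026

8.6180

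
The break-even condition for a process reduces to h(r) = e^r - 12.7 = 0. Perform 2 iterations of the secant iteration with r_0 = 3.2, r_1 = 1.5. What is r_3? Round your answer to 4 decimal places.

2.7685

h(3.2) = 11.832530, h(1.5) = -8.218311
r_2 = 1.500000 − (-8.218311)·(1.500000 − 3.200000) / (-8.218311 − 11.832530) = 1.500000 − (13.971129)/(-20.050841) = 2.196785
h(2.196785) = -3.703954
r_3 = 2.196785 − (-3.703954)·(2.196785 − 1.500000) / (-3.703954 − (-8.218311)) = 2.196785 − (-2.580860)/(4.514357) = 2.768486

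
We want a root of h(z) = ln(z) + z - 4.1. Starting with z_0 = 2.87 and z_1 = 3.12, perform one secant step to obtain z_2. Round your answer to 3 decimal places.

h(2.87) = -0.17569, h(3.12) = 0.15783
z_2 = 3.12000 − 0.15783·(3.12000 − 2.87000) / (0.15783 − (-0.17569)) = 3.12000 − (0.03946)/(0.33352) = 3.00169

3.002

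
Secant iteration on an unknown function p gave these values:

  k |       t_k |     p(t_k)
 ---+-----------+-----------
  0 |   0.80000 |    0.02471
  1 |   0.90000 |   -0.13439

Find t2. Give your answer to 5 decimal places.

t2 = 0.90000 − (-0.13439)·(0.90000 − 0.80000) / (-0.13439 − 0.02471)
   = 0.90000 − (-0.0134390)/(-0.1591000) = 0.8155311

0.81553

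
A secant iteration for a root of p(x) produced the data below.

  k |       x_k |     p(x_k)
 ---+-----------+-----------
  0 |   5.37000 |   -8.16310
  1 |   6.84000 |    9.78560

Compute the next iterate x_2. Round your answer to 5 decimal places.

6.03856

x_2 = 6.84000 − 9.78560·(6.84000 − 5.37000) / (9.78560 − (-8.16310))
   = 6.84000 − (14.3848320)/(17.9487000) = 6.0385586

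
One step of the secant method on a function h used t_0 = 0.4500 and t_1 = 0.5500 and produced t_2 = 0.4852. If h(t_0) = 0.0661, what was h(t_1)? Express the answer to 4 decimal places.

-0.1217

The secant line through (0.4500, 0.0661) and (0.5500, h(t_1)) crosses zero at t_2 = 0.4852.
So (0.4500, 0.0661), (0.5500, h(t_1)), (0.4852, 0) are collinear:
h(t_1) = 0.0661 · (0.5500 − 0.4852) / (0.4500 − 0.4852) = 0.0661 · (0.064800)/(-0.035200) = -0.121684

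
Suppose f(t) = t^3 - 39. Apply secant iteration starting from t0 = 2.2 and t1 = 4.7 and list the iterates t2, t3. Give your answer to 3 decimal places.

f(2.2) = -28.35200, f(4.7) = 64.82300
t2 = 4.70000 − 64.82300·(4.70000 − 2.20000) / (64.82300 − (-28.35200)) = 4.70000 − (162.05750)/(93.17500) = 2.96072
f(2.96072) = -13.04676
t3 = 2.96072 − (-13.04676)·(2.96072 − 4.70000) / (-13.04676 − 64.82300) = 2.96072 − (22.69198)/(-77.86976) = 3.25213

2.961, 3.252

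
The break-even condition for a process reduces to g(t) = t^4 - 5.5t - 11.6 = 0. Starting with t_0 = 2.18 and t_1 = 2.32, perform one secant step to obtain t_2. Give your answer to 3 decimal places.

g(2.18) = -1.00469, g(2.32) = 4.61023
t_2 = 2.32000 − 4.61023·(2.32000 − 2.18000) / (4.61023 − (-1.00469)) = 2.32000 − (0.64543)/(5.61492) = 2.20505

2.205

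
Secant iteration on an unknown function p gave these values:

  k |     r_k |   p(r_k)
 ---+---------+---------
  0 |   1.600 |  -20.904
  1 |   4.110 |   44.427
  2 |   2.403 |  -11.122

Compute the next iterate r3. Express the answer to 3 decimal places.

r3 = 2.403 − (-11.122)·(2.403 − 4.110) / (-11.122 − 44.427)
   = 2.403 − (18.98525)/(-55.54900) = 2.74477

2.745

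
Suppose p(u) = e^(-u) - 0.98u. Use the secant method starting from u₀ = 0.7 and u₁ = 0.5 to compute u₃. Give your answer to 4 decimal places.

p(0.7) = -0.189415, p(0.5) = 0.116531
u₂ = 0.500000 − 0.116531·(0.500000 − 0.700000) / (0.116531 − (-0.189415)) = 0.500000 − (-0.023306)/(0.305945) = 0.576177
p(0.576177) = -0.002611
u₃ = 0.576177 − (-0.002611)·(0.576177 − 0.500000) / (-0.002611 − 0.116531) = 0.576177 − (-0.000199)/(-0.119142) = 0.574508

0.5745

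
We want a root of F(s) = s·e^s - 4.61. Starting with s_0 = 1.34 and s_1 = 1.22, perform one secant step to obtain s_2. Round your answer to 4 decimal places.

1.2782

F(1.34) = 0.507518, F(1.22) = -0.477631
s_2 = 1.220000 − (-0.477631)·(1.220000 − 1.340000) / (-0.477631 − 0.507518) = 1.220000 − (0.057316)/(-0.985149) = 1.278180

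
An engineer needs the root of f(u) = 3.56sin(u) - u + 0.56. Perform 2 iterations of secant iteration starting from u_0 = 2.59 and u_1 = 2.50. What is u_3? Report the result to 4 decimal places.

2.5488

f(2.59) = -0.164402, f(2.50) = 0.190561
u_2 = 2.500000 − 0.190561·(2.500000 − 2.590000) / (0.190561 − (-0.164402)) = 2.500000 − (-0.017150)/(0.354963) = 2.548316
f(2.548316) = 0.002010
u_3 = 2.548316 − 0.002010·(2.548316 − 2.500000) / (0.002010 − 0.190561) = 2.548316 − (0.000097)/(-0.188550) = 2.548831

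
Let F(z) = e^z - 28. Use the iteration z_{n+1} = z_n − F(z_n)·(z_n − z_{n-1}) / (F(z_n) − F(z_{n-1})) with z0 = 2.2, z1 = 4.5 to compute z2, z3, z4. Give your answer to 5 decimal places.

F(2.2) = -18.9749865, F(4.5) = 62.0171313
z2 = 4.5000000 − 62.0171313·(4.5000000 − 2.2000000) / (62.0171313 − (-18.9749865)) = 4.5000000 − (142.6394020)/(80.9921178) = 2.7388483
F(2.7388483) = -12.5308402
z3 = 2.7388483 − (-12.5308402)·(2.7388483 − 4.5000000) / (-12.5308402 − 62.0171313) = 2.7388483 − (22.0687100)/(-74.5479715) = 3.0348820
F(3.0348820) = -7.2014760
z4 = 3.0348820 − (-7.2014760)·(3.0348820 − 2.7388483) / (-7.2014760 − (-12.5308402)) = 3.0348820 − (-2.1318794)/(5.3293643) = 3.4349071

2.73885, 3.03488, 3.43491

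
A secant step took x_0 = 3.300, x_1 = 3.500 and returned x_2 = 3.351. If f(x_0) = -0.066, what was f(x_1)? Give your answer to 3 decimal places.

The secant line through (3.300, -0.066) and (3.500, f(x_1)) crosses zero at x_2 = 3.351.
So (3.300, -0.066), (3.500, f(x_1)), (3.351, 0) are collinear:
f(x_1) = -0.066 · (3.500 − 3.351) / (3.300 − 3.351) = -0.066 · (0.14900)/(-0.05100) = 0.19282

0.193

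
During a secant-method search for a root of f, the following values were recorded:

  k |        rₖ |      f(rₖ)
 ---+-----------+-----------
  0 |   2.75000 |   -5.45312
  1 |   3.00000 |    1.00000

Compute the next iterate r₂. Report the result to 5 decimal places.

2.96126

r₂ = 3.00000 − 1.00000·(3.00000 − 2.75000) / (1.00000 − (-5.45312))
   = 3.00000 − (0.2500000)/(6.4531200) = 2.9612590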